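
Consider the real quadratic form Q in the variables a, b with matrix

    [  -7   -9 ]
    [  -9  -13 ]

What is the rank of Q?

An LDLᵀ factorisation of A has diagonal entries -7, -10/7.
Counting signs: 2 negative.
The rank is the number of nonzero pivots: 2.

2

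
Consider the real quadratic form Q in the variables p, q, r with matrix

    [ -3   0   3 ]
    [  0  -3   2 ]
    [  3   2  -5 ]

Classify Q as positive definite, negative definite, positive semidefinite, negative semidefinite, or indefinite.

negative definite

Leading principal minors: Δ_1 = -3, Δ_2 = 9, Δ_3 = -6.
The signs alternate starting with Δ_1 < 0, so by Sylvester's criterion Q is negative definite.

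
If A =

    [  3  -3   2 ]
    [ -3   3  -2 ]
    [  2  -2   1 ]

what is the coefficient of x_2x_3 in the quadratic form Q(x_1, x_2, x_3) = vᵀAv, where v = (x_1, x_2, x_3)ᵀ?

-4

The coefficient of x_2x_3 is A[2,3] + A[3,2] = 2·(-2) = -4.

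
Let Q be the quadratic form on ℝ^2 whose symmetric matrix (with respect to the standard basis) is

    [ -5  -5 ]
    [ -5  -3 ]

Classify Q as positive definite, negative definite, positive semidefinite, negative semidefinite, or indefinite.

Applying the same elementary operations to the rows and columns of A produces a congruent diagonal matrix with entries -5, 2.
That gives 1 positive, 1 negative pivots.
Hence Q is indefinite.

indefinite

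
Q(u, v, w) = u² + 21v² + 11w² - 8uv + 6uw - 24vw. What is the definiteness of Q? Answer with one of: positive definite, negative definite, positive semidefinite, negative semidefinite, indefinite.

The symmetric matrix is A = [[1, -4, 3], [-4, 21, -12], [3, -12, 11]].
Row-reducing A symmetrically gives the diagonal entries 1, 5, 2.
That gives 3 positive pivots.
Hence Q is positive definite.

positive definite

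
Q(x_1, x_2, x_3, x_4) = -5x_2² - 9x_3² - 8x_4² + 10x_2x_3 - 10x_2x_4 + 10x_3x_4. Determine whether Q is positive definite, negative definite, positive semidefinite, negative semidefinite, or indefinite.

negative semidefinite

The associated matrix is A = [[0, 0, 0, 0], [0, -5, 5, -5], [0, 5, -9, 5], [0, -5, 5, -8]].
Symmetric row and column elimination reduces A to a congruent diagonal form with pivots 0, -5, -4, -3.
That gives 3 negative, 1 zero pivots.
Hence Q is negative semidefinite.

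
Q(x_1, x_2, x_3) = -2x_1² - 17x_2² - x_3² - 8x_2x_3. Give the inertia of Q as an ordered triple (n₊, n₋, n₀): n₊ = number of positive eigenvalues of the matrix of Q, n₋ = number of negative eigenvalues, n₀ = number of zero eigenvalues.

(0, 3, 0)

The associated matrix is A = [[-2, 0, 0], [0, -17, -4], [0, -4, -1]].
An LDLᵀ factorisation of A has diagonal entries -2, -17, -1/17.
That gives 3 negative pivots.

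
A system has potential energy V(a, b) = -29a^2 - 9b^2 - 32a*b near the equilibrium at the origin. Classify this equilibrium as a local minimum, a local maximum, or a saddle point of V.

The Hessian at the origin is H = [[-58, -32], [-32, -18]].
det H = -58·-18 − (-32)² = 20 > 0 and H[1,1] = -58 < 0, so H is negative definite.
Therefore the origin is a local maximum.

local maximum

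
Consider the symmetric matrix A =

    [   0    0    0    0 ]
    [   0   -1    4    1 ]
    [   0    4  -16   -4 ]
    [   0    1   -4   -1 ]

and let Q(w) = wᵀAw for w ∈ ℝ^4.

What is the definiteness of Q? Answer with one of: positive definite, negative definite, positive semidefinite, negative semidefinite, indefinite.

negative semidefinite

Applying the same elementary operations to the rows and columns of A produces a congruent diagonal matrix with entries 0, -1, 0, 0.
So there are 1 negative, 3 zero pivots.
Hence Q is negative semidefinite.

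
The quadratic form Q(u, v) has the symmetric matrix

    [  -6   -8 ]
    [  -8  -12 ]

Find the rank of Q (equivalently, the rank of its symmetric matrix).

2

An LDLᵀ factorisation of A has diagonal entries -6, -4/3.
So there are 2 negative pivots.
The rank is the number of nonzero pivots: 2.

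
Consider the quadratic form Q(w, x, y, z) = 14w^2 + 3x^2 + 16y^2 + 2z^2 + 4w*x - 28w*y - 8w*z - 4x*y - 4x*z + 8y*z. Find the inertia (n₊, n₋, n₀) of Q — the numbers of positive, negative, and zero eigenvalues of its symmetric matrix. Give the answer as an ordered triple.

Write A = [[14, 2, -14, -4], [2, 3, -2, -2], [-14, -2, 16, 4], [-4, -2, 4, 2]].
Symmetric row and column elimination reduces A to a congruent diagonal form with pivots 14, 19/7, 2, 2/19.
That gives 4 positive pivots.

(4, 0, 0)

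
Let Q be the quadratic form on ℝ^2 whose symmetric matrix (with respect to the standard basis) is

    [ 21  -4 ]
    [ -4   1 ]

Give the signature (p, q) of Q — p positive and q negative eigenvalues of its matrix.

Symmetric row and column elimination reduces A to a congruent diagonal form with pivots 21, 5/21.
Counting signs: 2 positive.

(2, 0)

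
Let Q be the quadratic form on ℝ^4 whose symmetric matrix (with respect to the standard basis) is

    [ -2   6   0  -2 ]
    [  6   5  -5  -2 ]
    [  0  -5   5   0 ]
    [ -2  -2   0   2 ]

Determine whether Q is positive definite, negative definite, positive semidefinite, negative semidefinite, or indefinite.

indefinite

Row-reducing A symmetrically gives the diagonal entries -2, 23, 90/23, 4/9.
So there are 3 positive, 1 negative pivots.
Hence Q is indefinite.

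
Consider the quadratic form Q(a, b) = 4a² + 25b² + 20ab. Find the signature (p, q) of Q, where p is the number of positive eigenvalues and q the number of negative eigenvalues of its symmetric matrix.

(1, 0)

The symmetric matrix is A = [[4, 10], [10, 25]].
Row-reducing A symmetrically gives the diagonal entries 4, 0.
So there are 1 positive, 1 zero pivots.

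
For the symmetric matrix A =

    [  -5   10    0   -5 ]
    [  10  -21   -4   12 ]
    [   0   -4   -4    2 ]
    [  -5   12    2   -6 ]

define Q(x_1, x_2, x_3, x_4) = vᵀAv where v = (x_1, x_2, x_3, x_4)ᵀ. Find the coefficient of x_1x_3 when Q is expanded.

0

The coefficient of x_1x_3 is A[1,3] + A[3,1] = 2·0 = 0.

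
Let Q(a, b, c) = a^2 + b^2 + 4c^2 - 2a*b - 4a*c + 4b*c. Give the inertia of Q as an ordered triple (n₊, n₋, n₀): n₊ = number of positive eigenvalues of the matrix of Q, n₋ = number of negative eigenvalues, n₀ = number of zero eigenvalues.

(1, 0, 2)

The associated matrix is A = [[1, -1, -2], [-1, 1, 2], [-2, 2, 4]].
Applying the same elementary operations to the rows and columns of A produces a congruent diagonal matrix with entries 1, 0, 0.
Counting signs: 1 positive, 2 zero.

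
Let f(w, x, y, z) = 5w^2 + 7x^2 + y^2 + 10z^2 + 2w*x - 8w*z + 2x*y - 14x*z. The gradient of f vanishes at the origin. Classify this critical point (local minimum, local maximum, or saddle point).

local minimum

The Hessian at the origin is H = [[10, 2, 0, -8], [2, 14, 2, -14], [0, 2, 2, 0], [-8, -14, 0, 20]].
Row-reducing H symmetrically gives the diagonal entries 10, 68/5, 29/17, 10/29.
So there are 4 positive pivots.
H is positive definite, so the origin is a strict local minimum.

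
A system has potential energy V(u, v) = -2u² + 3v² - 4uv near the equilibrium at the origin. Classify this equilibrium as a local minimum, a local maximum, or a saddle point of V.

The Hessian at the origin is H = [[-4, -4], [-4, 6]].
det H = -4·6 − (-4)² = -40 < 0, so H is indefinite.
Therefore the origin is a saddle point.

saddle point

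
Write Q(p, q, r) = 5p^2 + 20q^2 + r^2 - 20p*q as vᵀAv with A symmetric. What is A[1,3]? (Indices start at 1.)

The coefficient of p·r in Q is 0. For a symmetric A this equals A[1,3] + A[3,1] = 2·A[1,3].
So A[1,3] = 0/2 = 0.

0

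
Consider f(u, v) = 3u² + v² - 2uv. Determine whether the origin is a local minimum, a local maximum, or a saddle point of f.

local minimum

The Hessian at the origin is H = [[6, -2], [-2, 2]].
det H = 6·2 − (-2)² = 8 > 0 and H[1,1] = 6 > 0, so H is positive definite.
Therefore the origin is a local minimum.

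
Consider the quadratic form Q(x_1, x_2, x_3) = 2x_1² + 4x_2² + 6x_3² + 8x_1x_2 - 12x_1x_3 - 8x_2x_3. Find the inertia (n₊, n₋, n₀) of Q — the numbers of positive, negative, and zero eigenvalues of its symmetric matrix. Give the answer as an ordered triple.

The symmetric matrix is A = [[2, 4, -6], [4, 4, -4], [-6, -4, 6]].
Applying the same elementary operations to the rows and columns of A produces a congruent diagonal matrix with entries 2, -4, 4.
So there are 2 positive, 1 negative pivots.

(2, 1, 0)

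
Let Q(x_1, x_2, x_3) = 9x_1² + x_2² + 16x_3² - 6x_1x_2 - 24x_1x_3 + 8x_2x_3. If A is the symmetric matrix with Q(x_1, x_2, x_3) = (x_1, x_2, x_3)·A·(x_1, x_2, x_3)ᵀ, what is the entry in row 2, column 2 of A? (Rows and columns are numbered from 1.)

1

The coefficient of x_2² in Q is 1, and that is exactly A[2,2].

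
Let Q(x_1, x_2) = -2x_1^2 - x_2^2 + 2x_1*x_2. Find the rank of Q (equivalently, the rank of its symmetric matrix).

2

The associated matrix is A = [[-2, 1], [1, -1]].
Congruent diagonalization of A (simultaneous row and column reduction) yields pivots -2, -1/2.
That gives 2 negative pivots.
The rank is the number of nonzero pivots: 2.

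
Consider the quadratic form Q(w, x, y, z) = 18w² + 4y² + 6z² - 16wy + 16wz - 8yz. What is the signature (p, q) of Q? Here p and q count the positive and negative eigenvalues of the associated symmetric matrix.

Write A = [[18, 0, -8, 8], [0, 0, 0, 0], [-8, 0, 4, -4], [8, 0, -4, 6]].
Congruent diagonalization of A (simultaneous row and column reduction) yields pivots 18, 0, 4/9, 2.
That gives 3 positive, 1 zero pivots.

(3, 0)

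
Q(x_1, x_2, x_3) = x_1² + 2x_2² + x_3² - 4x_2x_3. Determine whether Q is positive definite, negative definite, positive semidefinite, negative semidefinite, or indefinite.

indefinite

Write A = [[1, 0, 0], [0, 2, -2], [0, -2, 1]].
Symmetric row and column elimination reduces A to a congruent diagonal form with pivots 1, 2, -1.
Counting signs: 2 positive, 1 negative.
Hence Q is indefinite.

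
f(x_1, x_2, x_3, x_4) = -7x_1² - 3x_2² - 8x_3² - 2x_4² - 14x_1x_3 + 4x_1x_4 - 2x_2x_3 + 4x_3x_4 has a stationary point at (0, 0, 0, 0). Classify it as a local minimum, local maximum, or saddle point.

local maximum

The Hessian at the origin is H = [[-14, 0, -14, 4], [0, -6, -2, 0], [-14, -2, -16, 4], [4, 0, 4, -4]].
Row-reducing H symmetrically gives the diagonal entries -14, -6, -4/3, -20/7.
Counting signs: 4 negative.
H is negative definite, so the origin is a strict local maximum.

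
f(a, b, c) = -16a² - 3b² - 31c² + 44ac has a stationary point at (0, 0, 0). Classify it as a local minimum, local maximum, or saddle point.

local maximum

The Hessian at the origin is H = [[-32, 0, 44], [0, -6, 0], [44, 0, -62]].
An LDLᵀ factorisation of H has diagonal entries -32, -6, -3/2.
That gives 3 negative pivots.
H is negative definite, so the origin is a strict local maximum.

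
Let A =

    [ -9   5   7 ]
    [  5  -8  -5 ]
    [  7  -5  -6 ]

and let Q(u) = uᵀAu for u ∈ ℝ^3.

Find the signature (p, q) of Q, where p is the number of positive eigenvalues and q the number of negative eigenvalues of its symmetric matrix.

(0, 3)

Symmetric row and column elimination reduces A to a congruent diagonal form with pivots -9, -47/9, -15/47.
That gives 3 negative pivots.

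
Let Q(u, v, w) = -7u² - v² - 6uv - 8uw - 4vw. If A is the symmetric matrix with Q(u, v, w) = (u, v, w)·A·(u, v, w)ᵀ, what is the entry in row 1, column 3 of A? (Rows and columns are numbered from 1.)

The coefficient of u·w in Q is -8. For a symmetric A this equals A[1,3] + A[3,1] = 2·A[1,3].
So A[1,3] = -8/2 = -4.

-4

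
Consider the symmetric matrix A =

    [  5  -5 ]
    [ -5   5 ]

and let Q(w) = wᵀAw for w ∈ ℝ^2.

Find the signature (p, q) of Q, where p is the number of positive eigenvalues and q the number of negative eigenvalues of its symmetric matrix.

Row-reducing A symmetrically gives the diagonal entries 5, 0.
So there are 1 positive, 1 zero pivots.

(1, 0)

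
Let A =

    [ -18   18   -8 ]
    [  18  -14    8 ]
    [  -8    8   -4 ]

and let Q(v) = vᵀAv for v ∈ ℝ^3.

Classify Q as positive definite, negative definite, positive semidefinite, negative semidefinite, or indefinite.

An LDLᵀ factorisation of A has diagonal entries -18, 4, -4/9.
That gives 1 positive, 2 negative pivots.
Hence Q is indefinite.

indefinite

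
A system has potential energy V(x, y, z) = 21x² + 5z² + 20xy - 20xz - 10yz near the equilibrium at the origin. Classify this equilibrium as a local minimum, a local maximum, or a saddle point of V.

saddle point

The Hessian at the origin is H = [[42, 20, -20], [20, 0, -10], [-20, -10, 10]].
Congruent diagonalization of H (simultaneous row and column reduction) yields pivots 42, -200/21, 1/2.
That gives 2 positive, 1 negative pivots.
H is indefinite, so the origin is a saddle point.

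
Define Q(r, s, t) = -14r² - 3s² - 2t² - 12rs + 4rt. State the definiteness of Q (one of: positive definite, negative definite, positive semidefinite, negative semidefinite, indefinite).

negative semidefinite

Write A = [[-14, -6, 2], [-6, -3, 0], [2, 0, -2]].
Symmetric row and column elimination reduces A to a congruent diagonal form with pivots -14, -3/7, 0.
Counting signs: 2 negative, 1 zero.
Hence Q is negative semidefinite.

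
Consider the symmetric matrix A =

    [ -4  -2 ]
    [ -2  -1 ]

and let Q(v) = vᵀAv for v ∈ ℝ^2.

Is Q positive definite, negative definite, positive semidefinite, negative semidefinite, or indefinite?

For the 2×2 matrix [[-4, -2], [-2, -1]]: det = -4·-1 − (-2)² = 0, trace = -5.
det = 0 so one eigenvalue is zero; the form is semidefinite with the sign of the trace.

negative semidefinite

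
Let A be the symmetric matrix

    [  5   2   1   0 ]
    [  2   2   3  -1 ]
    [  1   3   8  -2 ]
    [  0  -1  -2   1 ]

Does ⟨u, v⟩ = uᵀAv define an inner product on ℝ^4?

Symmetric row and column elimination reduces A to a congruent diagonal form with pivots 5, 6/5, 13/6, 2/13.
That gives 4 positive pivots.
Hence Q is positive definite.
⟨·,·⟩ is an inner product exactly when A is positive definite.

yes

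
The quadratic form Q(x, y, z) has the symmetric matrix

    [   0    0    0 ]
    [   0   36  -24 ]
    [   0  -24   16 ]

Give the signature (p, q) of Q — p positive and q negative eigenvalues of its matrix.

Row-reducing A symmetrically gives the diagonal entries 0, 36, 0.
That gives 1 positive, 2 zero pivots.

(1, 0)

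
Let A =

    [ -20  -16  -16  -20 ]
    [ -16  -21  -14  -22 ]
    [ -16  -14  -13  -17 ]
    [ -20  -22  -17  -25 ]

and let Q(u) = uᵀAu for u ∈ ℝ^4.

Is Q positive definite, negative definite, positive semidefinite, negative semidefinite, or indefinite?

negative semidefinite

Congruent diagonalization of A (simultaneous row and column reduction) yields pivots -20, -41/5, -1/41, 0.
Counting signs: 3 negative, 1 zero.
Hence Q is negative semidefinite.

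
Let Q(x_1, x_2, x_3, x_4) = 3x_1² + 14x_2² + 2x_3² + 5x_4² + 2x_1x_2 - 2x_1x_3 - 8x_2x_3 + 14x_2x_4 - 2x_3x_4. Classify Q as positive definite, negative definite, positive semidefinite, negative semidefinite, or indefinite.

positive definite

The symmetric matrix is A = [[3, 1, -1, 0], [1, 14, -4, 7], [-1, -4, 2, -1], [0, 7, -1, 5]].
Applying the same elementary operations to the rows and columns of A produces a congruent diagonal matrix with entries 3, 41/3, 28/41, 2/7.
So there are 4 positive pivots.
Hence Q is positive definite.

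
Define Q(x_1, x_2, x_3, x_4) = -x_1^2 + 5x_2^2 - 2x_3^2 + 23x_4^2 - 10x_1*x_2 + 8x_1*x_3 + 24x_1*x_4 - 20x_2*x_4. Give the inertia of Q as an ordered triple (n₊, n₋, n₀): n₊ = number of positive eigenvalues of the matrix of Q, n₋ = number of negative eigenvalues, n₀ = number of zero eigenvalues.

(3, 1, 0)

The associated matrix is A = [[-1, -5, 4, 12], [-5, 5, 0, -10], [4, 0, -2, 0], [12, -10, 0, 23]].
Congruent diagonalization of A (simultaneous row and column reduction) yields pivots -1, 30, 2/3, 1.
Counting signs: 3 positive, 1 negative.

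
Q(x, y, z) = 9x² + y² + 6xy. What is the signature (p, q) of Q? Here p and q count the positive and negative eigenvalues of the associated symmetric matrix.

Write A = [[9, 3, 0], [3, 1, 0], [0, 0, 0]].
Applying the same elementary operations to the rows and columns of A produces a congruent diagonal matrix with entries 9, 0, 0.
So there are 1 positive, 2 zero pivots.

(1, 0)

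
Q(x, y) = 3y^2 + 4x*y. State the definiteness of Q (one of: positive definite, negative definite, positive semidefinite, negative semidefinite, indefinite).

indefinite

The symmetric matrix of Q is [[0, 2], [2, 3]].
For the 2×2 matrix [[0, 2], [2, 3]]: det = 0·3 − (2)² = -4, trace = 3.
det < 0 so the eigenvalues have opposite signs; the form is indefinite.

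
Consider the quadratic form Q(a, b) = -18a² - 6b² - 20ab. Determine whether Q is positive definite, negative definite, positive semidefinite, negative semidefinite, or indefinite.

negative definite

The symmetric matrix of Q is [[-18, -10], [-10, -6]].
For the 2×2 matrix [[-18, -10], [-10, -6]]: det = -18·-6 − (-10)² = 8, trace = -24.
det > 0 so both eigenvalues share the sign of the trace; trace = -24 < 0 ⇒ both negative.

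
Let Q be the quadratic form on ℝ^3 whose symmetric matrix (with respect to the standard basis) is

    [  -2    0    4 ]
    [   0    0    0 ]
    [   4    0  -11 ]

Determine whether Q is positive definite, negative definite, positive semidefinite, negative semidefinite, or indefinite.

negative semidefinite

Row-reducing A symmetrically gives the diagonal entries -2, 0, -3.
That gives 2 negative, 1 zero pivots.
Hence Q is negative semidefinite.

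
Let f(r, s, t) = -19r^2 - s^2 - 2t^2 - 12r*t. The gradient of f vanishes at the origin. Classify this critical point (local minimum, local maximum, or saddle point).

The Hessian at the origin is H = [[-38, 0, -12], [0, -2, 0], [-12, 0, -4]].
Applying the same elementary operations to the rows and columns of H produces a congruent diagonal matrix with entries -38, -2, -4/19.
That gives 3 negative pivots.
H is negative definite, so the origin is a strict local maximum.

local maximum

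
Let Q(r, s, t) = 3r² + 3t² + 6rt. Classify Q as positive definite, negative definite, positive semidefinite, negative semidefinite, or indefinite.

positive semidefinite

The symmetric matrix is A = [[3, 0, 3], [0, 0, 0], [3, 0, 3]].
Applying the same elementary operations to the rows and columns of A produces a congruent diagonal matrix with entries 3, 0, 0.
Counting signs: 1 positive, 2 zero.
Hence Q is positive semidefinite.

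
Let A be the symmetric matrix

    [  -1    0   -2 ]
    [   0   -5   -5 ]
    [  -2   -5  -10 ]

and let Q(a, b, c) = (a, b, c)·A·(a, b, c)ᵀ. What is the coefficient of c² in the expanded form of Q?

-10

The coefficient of c² is the diagonal entry A[3,3] = -10.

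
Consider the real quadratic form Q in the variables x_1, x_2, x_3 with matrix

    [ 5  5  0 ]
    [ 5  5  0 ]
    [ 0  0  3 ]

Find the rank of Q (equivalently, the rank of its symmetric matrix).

2

Symmetric row and column elimination reduces A to a congruent diagonal form with pivots 5, 0, 3.
So there are 2 positive, 1 zero pivots.
The rank is the number of nonzero pivots: 2.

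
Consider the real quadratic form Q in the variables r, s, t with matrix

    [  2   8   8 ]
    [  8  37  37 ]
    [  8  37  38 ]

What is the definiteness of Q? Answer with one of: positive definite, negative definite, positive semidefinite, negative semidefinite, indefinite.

positive definite

Leading principal minors: Δ_1 = 2, Δ_2 = 10, Δ_3 = 10.
All leading principal minors are positive, so by Sylvester's criterion Q is positive definite.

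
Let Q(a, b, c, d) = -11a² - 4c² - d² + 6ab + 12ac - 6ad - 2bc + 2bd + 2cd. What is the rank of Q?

4

The associated matrix is A = [[-11, 3, 6, -3], [3, 0, -1, 1], [6, -1, -4, 1], [-3, 1, 1, -1]].
An LDLᵀ factorisation of A has diagonal entries -11, 9/11, -11/9, 3/11.
That gives 2 positive, 2 negative pivots.
The rank is the number of nonzero pivots: 4.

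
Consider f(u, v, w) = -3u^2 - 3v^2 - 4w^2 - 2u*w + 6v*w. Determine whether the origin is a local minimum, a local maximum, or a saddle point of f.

local maximum

The Hessian at the origin is H = [[-6, 0, -2], [0, -6, 6], [-2, 6, -8]].
Applying the same elementary operations to the rows and columns of H produces a congruent diagonal matrix with entries -6, -6, -4/3.
So there are 3 negative pivots.
H is negative definite, so the origin is a strict local maximum.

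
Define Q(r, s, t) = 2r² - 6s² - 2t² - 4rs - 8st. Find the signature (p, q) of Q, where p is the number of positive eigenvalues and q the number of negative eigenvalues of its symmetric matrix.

Write A = [[2, -2, 0], [-2, -6, -4], [0, -4, -2]].
Applying the same elementary operations to the rows and columns of A produces a congruent diagonal matrix with entries 2, -8, 0.
So there are 1 positive, 1 negative, 1 zero pivots.

(1, 1)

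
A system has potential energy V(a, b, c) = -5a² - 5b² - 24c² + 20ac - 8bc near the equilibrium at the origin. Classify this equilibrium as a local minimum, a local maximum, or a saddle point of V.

The Hessian at the origin is H = [[-10, 0, 20], [0, -10, -8], [20, -8, -48]].
Row-reducing H symmetrically gives the diagonal entries -10, -10, -8/5.
Counting signs: 3 negative.
H is negative definite, so the origin is a strict local maximum.

local maximum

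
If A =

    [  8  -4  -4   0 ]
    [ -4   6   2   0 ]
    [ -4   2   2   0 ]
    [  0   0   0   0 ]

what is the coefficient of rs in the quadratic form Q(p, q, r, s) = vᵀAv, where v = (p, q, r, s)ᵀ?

The coefficient of rs is A[3,4] + A[4,3] = 2·0 = 0.

0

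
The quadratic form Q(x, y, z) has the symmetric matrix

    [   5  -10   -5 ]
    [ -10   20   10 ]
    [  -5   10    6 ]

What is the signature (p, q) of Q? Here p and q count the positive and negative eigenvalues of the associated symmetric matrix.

(2, 0)

Row-reducing A symmetrically gives the diagonal entries 5, 0, 1.
Counting signs: 2 positive, 1 zero.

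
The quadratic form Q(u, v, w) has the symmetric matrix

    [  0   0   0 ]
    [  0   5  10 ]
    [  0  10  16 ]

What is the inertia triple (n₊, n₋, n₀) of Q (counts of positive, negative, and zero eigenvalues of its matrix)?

Congruent diagonalization of A (simultaneous row and column reduction) yields pivots 0, 5, -4.
Counting signs: 1 positive, 1 negative, 1 zero.

(1, 1, 1)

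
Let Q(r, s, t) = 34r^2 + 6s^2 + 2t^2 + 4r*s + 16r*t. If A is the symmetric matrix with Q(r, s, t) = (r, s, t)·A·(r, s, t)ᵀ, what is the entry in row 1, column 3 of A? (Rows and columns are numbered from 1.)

The coefficient of r·t in Q is 16. For a symmetric A this equals A[1,3] + A[3,1] = 2·A[1,3].
So A[1,3] = 16/2 = 8.

8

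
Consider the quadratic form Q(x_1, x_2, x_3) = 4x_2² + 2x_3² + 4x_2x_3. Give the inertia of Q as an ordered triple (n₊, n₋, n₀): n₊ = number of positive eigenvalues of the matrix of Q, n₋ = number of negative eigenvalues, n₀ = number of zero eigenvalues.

(2, 0, 1)

The symmetric matrix is A = [[0, 0, 0], [0, 4, 2], [0, 2, 2]].
Row-reducing A symmetrically gives the diagonal entries 0, 4, 1.
Counting signs: 2 positive, 1 zero.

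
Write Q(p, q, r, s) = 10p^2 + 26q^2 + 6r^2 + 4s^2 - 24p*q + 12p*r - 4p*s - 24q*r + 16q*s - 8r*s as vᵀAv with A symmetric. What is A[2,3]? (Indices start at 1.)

The coefficient of q·r in Q is -24. For a symmetric A this equals A[2,3] + A[3,2] = 2·A[2,3].
So A[2,3] = -24/2 = -12.

-12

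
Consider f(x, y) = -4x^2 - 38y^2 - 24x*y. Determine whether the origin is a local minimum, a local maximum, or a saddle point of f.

local maximum

The Hessian at the origin is H = [[-8, -24], [-24, -76]].
det H = -8·-76 − (-24)² = 32 > 0 and H[1,1] = -8 < 0, so H is negative definite.
Therefore the origin is a local maximum.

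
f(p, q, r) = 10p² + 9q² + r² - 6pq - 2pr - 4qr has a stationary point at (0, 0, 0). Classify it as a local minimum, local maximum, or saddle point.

The Hessian at the origin is H = [[20, -6, -2], [-6, 18, -4], [-2, -4, 2]].
Row-reducing H symmetrically gives the diagonal entries 20, 81/5, 40/81.
Counting signs: 3 positive.
H is positive definite, so the origin is a strict local minimum.

local minimum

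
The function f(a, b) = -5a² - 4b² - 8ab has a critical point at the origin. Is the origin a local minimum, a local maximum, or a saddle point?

The Hessian at the origin is H = [[-10, -8], [-8, -8]].
det H = -10·-8 − (-8)² = 16 > 0 and H[1,1] = -10 < 0, so H is negative definite.
Therefore the origin is a local maximum.

local maximum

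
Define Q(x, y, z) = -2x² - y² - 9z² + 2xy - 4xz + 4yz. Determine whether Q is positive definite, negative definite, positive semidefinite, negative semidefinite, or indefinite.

Write A = [[-2, 1, -2], [1, -1, 2], [-2, 2, -9]].
An LDLᵀ factorisation of A has diagonal entries -2, -1/2, -5.
That gives 3 negative pivots.
Hence Q is negative definite.

negative definite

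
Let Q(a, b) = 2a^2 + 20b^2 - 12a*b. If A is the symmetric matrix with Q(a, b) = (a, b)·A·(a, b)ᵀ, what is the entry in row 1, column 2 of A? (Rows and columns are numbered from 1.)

-6

The coefficient of a·b in Q is -12. For a symmetric A this equals A[1,2] + A[2,1] = 2·A[1,2].
So A[1,2] = -12/2 = -6.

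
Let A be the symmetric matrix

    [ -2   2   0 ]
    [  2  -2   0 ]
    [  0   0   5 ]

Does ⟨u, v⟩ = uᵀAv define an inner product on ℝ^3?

no

Symmetric row and column elimination reduces A to a congruent diagonal form with pivots -2, 0, 5.
Counting signs: 1 positive, 1 negative, 1 zero.
Hence Q is indefinite.
⟨·,·⟩ is an inner product exactly when A is positive definite.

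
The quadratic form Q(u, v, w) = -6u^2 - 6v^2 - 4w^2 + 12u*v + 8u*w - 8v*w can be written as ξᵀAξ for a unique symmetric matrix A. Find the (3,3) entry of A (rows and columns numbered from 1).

The coefficient of w^2 in Q is -4, and that is exactly A[3,3].

-4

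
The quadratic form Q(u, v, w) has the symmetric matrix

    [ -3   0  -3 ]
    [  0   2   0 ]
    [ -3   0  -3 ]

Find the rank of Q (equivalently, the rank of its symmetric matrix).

2

Applying the same elementary operations to the rows and columns of A produces a congruent diagonal matrix with entries -3, 2, 0.
That gives 1 positive, 1 negative, 1 zero pivots.
The rank is the number of nonzero pivots: 2.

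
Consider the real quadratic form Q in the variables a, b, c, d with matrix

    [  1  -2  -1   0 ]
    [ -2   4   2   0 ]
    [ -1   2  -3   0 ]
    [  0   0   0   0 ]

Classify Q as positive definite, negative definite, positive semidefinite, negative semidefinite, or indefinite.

Congruent diagonalization of A (simultaneous row and column reduction) yields pivots 1, 0, -4, 0.
Counting signs: 1 positive, 1 negative, 2 zero.
Hence Q is indefinite.

indefinite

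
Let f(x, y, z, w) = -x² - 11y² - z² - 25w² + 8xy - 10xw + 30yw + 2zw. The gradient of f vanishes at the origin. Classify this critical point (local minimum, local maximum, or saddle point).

The Hessian at the origin is H = [[-2, 8, 0, -10], [8, -22, 0, 30], [0, 0, -2, 2], [-10, 30, 2, -50]].
Congruent diagonalization of H (simultaneous row and column reduction) yields pivots -2, 10, -2, -8.
That gives 1 positive, 3 negative pivots.
H is indefinite, so the origin is a saddle point.

saddle point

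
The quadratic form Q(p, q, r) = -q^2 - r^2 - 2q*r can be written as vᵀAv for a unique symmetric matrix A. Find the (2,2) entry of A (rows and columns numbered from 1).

-1

The coefficient of q^2 in Q is -1, and that is exactly A[2,2].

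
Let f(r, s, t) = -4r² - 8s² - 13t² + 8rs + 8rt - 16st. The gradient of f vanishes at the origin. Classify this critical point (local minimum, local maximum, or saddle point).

local maximum

The Hessian at the origin is H = [[-8, 8, 8], [8, -16, -16], [8, -16, -26]].
An LDLᵀ factorisation of H has diagonal entries -8, -8, -10.
So there are 3 negative pivots.
H is negative definite, so the origin is a strict local maximum.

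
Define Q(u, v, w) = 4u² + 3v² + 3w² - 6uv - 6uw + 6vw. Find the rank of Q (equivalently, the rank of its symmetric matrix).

2

The symmetric matrix is A = [[4, -3, -3], [-3, 3, 3], [-3, 3, 3]].
Congruent diagonalization of A (simultaneous row and column reduction) yields pivots 4, 3/4, 0.
Counting signs: 2 positive, 1 zero.
The rank is the number of nonzero pivots: 2.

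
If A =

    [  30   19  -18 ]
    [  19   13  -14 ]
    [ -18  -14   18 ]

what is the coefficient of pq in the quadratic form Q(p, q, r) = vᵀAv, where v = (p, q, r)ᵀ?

The coefficient of pq is A[1,2] + A[2,1] = 2·19 = 38.

38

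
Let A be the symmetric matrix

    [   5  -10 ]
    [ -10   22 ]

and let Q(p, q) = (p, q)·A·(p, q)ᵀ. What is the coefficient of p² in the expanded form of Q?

The coefficient of p² is the diagonal entry A[1,1] = 5.

5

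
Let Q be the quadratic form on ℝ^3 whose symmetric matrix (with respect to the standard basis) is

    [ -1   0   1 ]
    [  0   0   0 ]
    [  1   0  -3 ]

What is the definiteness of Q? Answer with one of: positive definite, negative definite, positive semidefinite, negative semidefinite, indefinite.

Applying the same elementary operations to the rows and columns of A produces a congruent diagonal matrix with entries -1, 0, -2.
Counting signs: 2 negative, 1 zero.
Hence Q is negative semidefinite.

negative semidefinite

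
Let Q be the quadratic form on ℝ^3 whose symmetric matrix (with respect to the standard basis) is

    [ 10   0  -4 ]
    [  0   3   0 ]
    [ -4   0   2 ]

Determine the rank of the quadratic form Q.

3

An LDLᵀ factorisation of A has diagonal entries 10, 3, 2/5.
That gives 3 positive pivots.
The rank is the number of nonzero pivots: 3.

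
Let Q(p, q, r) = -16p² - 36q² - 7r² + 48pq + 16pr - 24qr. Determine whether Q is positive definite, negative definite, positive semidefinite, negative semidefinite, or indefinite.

negative semidefinite

The associated matrix is A = [[-16, 24, 8], [24, -36, -12], [8, -12, -7]].
Row-reducing A symmetrically gives the diagonal entries -16, 0, -3.
That gives 2 negative, 1 zero pivots.
Hence Q is negative semidefinite.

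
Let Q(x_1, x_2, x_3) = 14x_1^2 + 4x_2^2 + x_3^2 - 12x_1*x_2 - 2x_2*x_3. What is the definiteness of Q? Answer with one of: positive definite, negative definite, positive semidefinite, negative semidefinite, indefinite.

The associated matrix is A = [[14, -6, 0], [-6, 4, -1], [0, -1, 1]].
Congruent diagonalization of A (simultaneous row and column reduction) yields pivots 14, 10/7, 3/10.
So there are 3 positive pivots.
Hence Q is positive definite.

positive definite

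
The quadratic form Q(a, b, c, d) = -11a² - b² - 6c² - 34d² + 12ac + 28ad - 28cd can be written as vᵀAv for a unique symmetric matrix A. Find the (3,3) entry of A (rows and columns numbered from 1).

-6

The coefficient of c² in Q is -6, and that is exactly A[3,3].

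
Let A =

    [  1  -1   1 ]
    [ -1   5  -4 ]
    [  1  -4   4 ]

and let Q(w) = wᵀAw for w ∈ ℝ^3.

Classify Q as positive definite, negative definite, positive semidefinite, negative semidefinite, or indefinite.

positive definite

Leading principal minors: Δ_1 = 1, Δ_2 = 4, Δ_3 = 3.
All leading principal minors are positive, so by Sylvester's criterion Q is positive definite.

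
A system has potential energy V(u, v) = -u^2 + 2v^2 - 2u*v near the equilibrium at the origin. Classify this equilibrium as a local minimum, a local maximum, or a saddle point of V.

saddle point

The Hessian at the origin is H = [[-2, -2], [-2, 4]].
det H = -2·4 − (-2)² = -12 < 0, so H is indefinite.
Therefore the origin is a saddle point.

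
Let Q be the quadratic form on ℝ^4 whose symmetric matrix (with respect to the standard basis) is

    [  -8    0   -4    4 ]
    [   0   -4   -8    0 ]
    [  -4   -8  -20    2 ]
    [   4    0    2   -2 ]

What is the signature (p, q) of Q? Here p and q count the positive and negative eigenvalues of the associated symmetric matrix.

Congruent diagonalization of A (simultaneous row and column reduction) yields pivots -8, -4, -2, 0.
So there are 3 negative, 1 zero pivots.

(0, 3)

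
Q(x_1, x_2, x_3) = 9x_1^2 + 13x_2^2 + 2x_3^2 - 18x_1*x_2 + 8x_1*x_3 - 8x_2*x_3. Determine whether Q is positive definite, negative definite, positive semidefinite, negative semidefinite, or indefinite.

The associated matrix is A = [[9, -9, 4], [-9, 13, -4], [4, -4, 2]].
Congruent diagonalization of A (simultaneous row and column reduction) yields pivots 9, 4, 2/9.
That gives 3 positive pivots.
Hence Q is positive definite.

positive definite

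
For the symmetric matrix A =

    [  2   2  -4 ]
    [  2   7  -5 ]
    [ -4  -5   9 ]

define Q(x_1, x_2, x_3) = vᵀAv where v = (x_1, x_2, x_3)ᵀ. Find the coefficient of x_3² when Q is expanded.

The coefficient of x_3² is the diagonal entry A[3,3] = 9.

9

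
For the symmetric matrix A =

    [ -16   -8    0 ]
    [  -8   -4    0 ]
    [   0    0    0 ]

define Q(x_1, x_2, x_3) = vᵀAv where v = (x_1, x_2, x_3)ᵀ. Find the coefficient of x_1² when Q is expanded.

The coefficient of x_1² is the diagonal entry A[1,1] = -16.

-16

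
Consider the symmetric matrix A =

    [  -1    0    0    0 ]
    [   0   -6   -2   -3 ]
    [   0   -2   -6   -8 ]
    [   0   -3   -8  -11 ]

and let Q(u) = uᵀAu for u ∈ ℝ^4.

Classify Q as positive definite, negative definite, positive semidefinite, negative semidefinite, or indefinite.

negative definite

Leading principal minors: Δ_1 = -1, Δ_2 = 6, Δ_3 = -32, Δ_4 = 10.
The signs alternate starting with Δ_1 < 0, so by Sylvester's criterion Q is negative definite.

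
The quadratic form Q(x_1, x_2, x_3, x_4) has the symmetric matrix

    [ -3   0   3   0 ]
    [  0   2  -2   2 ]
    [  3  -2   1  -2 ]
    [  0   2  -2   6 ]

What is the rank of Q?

Symmetric row and column elimination reduces A to a congruent diagonal form with pivots -3, 2, 2, 4.
So there are 3 positive, 1 negative pivots.
The rank is the number of nonzero pivots: 4.

4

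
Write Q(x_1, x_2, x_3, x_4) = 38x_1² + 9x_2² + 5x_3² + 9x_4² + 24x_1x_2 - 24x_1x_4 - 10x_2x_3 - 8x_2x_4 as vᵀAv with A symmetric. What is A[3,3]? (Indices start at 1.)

5

The coefficient of x_3² in Q is 5, and that is exactly A[3,3].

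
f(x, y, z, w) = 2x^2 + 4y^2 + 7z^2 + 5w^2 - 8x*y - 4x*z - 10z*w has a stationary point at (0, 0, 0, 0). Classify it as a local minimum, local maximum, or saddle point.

The Hessian at the origin is H = [[4, -8, -4, 0], [-8, 8, 0, 0], [-4, 0, 14, -10], [0, 0, -10, 10]].
An LDLᵀ factorisation of H has diagonal entries 4, -8, 18, 40/9.
That gives 3 positive, 1 negative pivots.
H is indefinite, so the origin is a saddle point.

saddle point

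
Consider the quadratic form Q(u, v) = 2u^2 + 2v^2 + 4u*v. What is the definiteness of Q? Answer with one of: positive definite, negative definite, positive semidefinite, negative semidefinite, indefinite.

positive semidefinite

The symmetric matrix of Q is [[2, 2], [2, 2]].
For the 2×2 matrix [[2, 2], [2, 2]]: det = 2·2 − (2)² = 0, trace = 4.
det = 0 so one eigenvalue is zero; the form is semidefinite with the sign of the trace.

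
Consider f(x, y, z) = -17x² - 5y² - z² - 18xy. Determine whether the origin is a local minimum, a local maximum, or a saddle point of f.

local maximum

The Hessian at the origin is H = [[-34, -18, 0], [-18, -10, 0], [0, 0, -2]].
Applying the same elementary operations to the rows and columns of H produces a congruent diagonal matrix with entries -34, -8/17, -2.
Counting signs: 3 negative.
H is negative definite, so the origin is a strict local maximum.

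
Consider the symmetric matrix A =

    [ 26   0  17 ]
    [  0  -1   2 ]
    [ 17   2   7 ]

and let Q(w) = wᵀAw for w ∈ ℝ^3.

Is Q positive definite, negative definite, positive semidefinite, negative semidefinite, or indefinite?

indefinite

Symmetric row and column elimination reduces A to a congruent diagonal form with pivots 26, -1, -3/26.
That gives 1 positive, 2 negative pivots.
Hence Q is indefinite.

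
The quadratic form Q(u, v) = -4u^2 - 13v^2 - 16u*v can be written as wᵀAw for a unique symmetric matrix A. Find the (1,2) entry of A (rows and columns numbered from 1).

The coefficient of u·v in Q is -16. For a symmetric A this equals A[1,2] + A[2,1] = 2·A[1,2].
So A[1,2] = -16/2 = -8.

-8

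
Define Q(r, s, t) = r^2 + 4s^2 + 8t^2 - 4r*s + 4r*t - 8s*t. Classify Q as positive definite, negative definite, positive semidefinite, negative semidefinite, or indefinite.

The associated matrix is A = [[1, -2, 2], [-2, 4, -4], [2, -4, 8]].
Symmetric row and column elimination reduces A to a congruent diagonal form with pivots 1, 0, 4.
Counting signs: 2 positive, 1 zero.
Hence Q is positive semidefinite.

positive semidefinite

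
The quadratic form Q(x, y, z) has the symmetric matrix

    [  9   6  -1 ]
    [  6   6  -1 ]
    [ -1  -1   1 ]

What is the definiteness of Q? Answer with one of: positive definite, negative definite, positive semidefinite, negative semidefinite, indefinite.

positive definite

Leading principal minors: Δ_1 = 9, Δ_2 = 18, Δ_3 = 15.
All leading principal minors are positive, so by Sylvester's criterion Q is positive definite.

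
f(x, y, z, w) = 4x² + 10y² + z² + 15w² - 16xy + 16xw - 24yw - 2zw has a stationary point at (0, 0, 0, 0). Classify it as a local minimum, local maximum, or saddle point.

saddle point

The Hessian at the origin is H = [[8, -16, 0, 16], [-16, 20, 0, -24], [0, 0, 2, -2], [16, -24, -2, 30]].
Symmetric row and column elimination reduces H to a congruent diagonal form with pivots 8, -12, 2, 4/3.
Counting signs: 3 positive, 1 negative.
H is indefinite, so the origin is a saddle point.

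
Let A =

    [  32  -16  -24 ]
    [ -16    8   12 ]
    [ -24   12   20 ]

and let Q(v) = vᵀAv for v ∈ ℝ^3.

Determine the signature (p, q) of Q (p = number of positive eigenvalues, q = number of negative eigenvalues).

Applying the same elementary operations to the rows and columns of A produces a congruent diagonal matrix with entries 32, 0, 2.
Counting signs: 2 positive, 1 zero.

(2, 0)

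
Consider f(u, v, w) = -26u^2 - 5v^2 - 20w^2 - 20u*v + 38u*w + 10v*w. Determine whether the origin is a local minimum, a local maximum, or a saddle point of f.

local maximum

The Hessian at the origin is H = [[-52, -20, 38], [-20, -10, 10], [38, 10, -40]].
Row-reducing H symmetrically gives the diagonal entries -52, -30/13, -3.
So there are 3 negative pivots.
H is negative definite, so the origin is a strict local maximum.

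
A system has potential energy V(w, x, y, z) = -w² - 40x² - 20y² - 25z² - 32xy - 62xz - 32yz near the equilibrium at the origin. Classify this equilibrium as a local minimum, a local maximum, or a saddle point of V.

local maximum

The Hessian at the origin is H = [[-2, 0, 0, 0], [0, -80, -32, -62], [0, -32, -40, -32], [0, -62, -32, -50]].
Applying the same elementary operations to the rows and columns of H produces a congruent diagonal matrix with entries -2, -80, -136/5, -3/68.
So there are 4 negative pivots.
H is negative definite, so the origin is a strict local maximum.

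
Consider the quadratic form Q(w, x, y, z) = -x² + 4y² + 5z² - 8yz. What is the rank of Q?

The associated matrix is A = [[0, 0, 0, 0], [0, -1, 0, 0], [0, 0, 4, -4], [0, 0, -4, 5]].
Row-reducing A symmetrically gives the diagonal entries 0, -1, 4, 1.
That gives 2 positive, 1 negative, 1 zero pivots.
The rank is the number of nonzero pivots: 3.

3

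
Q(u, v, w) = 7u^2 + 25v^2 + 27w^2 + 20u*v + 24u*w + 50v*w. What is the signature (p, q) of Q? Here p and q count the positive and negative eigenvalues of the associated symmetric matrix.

(3, 0)

The symmetric matrix is A = [[7, 10, 12], [10, 25, 25], [12, 25, 27]].
Symmetric row and column elimination reduces A to a congruent diagonal form with pivots 7, 75/7, 2/3.
Counting signs: 3 positive.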